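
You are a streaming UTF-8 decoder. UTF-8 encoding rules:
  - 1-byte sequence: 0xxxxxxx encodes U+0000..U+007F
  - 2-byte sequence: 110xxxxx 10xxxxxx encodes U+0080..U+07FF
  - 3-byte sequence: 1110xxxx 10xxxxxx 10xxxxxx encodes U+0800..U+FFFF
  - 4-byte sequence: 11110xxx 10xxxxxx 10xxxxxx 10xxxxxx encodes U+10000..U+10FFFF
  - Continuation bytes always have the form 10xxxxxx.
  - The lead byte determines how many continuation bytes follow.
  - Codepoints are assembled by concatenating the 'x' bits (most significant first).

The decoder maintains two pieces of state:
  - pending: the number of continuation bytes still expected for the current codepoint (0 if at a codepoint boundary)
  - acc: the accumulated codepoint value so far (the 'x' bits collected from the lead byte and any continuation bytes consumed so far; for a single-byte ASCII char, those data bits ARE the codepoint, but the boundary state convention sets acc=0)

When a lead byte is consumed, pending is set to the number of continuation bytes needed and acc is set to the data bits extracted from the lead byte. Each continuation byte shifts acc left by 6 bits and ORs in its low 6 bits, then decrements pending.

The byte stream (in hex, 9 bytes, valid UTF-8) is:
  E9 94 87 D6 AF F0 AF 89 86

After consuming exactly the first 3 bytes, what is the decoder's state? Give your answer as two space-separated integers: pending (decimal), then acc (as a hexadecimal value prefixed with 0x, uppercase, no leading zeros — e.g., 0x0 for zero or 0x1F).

Answer: 0 0x9507

Derivation:
Byte[0]=E9: 3-byte lead. pending=2, acc=0x9
Byte[1]=94: continuation. acc=(acc<<6)|0x14=0x254, pending=1
Byte[2]=87: continuation. acc=(acc<<6)|0x07=0x9507, pending=0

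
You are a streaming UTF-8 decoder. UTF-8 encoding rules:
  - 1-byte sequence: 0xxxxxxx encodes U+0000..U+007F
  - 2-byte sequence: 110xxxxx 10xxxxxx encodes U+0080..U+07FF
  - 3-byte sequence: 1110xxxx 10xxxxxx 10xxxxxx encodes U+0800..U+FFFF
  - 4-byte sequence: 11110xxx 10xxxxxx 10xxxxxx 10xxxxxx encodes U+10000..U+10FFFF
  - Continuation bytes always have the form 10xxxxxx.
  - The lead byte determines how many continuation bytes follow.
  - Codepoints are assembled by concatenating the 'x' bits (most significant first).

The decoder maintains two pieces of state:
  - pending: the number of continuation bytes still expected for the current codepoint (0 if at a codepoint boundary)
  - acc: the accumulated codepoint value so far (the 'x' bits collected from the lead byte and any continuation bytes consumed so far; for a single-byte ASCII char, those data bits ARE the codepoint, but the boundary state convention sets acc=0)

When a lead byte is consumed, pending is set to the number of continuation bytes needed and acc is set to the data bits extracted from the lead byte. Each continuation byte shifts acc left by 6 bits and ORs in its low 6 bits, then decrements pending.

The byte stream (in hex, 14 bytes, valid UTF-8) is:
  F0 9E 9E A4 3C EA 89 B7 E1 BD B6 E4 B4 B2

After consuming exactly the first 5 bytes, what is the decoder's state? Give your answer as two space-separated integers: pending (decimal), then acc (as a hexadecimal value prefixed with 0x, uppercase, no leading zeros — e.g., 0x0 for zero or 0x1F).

Answer: 0 0x0

Derivation:
Byte[0]=F0: 4-byte lead. pending=3, acc=0x0
Byte[1]=9E: continuation. acc=(acc<<6)|0x1E=0x1E, pending=2
Byte[2]=9E: continuation. acc=(acc<<6)|0x1E=0x79E, pending=1
Byte[3]=A4: continuation. acc=(acc<<6)|0x24=0x1E7A4, pending=0
Byte[4]=3C: 1-byte. pending=0, acc=0x0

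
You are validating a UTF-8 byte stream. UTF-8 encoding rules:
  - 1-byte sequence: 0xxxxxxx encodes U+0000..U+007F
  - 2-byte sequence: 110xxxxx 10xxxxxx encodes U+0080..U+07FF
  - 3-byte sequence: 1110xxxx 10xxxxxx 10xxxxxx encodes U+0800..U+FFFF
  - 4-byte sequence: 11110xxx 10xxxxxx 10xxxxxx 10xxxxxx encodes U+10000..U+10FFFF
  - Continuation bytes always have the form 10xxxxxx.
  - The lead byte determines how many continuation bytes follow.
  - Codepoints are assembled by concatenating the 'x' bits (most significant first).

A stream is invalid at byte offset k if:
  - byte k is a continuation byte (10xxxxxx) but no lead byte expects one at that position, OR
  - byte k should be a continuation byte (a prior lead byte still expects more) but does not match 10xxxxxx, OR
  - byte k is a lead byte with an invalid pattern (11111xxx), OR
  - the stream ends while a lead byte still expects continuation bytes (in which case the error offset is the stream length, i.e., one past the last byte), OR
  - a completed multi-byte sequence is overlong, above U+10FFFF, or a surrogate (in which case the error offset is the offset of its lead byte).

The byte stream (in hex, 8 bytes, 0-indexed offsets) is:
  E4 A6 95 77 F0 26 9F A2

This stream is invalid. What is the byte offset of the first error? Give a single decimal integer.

Byte[0]=E4: 3-byte lead, need 2 cont bytes. acc=0x4
Byte[1]=A6: continuation. acc=(acc<<6)|0x26=0x126
Byte[2]=95: continuation. acc=(acc<<6)|0x15=0x4995
Completed: cp=U+4995 (starts at byte 0)
Byte[3]=77: 1-byte ASCII. cp=U+0077
Byte[4]=F0: 4-byte lead, need 3 cont bytes. acc=0x0
Byte[5]=26: expected 10xxxxxx continuation. INVALID

Answer: 5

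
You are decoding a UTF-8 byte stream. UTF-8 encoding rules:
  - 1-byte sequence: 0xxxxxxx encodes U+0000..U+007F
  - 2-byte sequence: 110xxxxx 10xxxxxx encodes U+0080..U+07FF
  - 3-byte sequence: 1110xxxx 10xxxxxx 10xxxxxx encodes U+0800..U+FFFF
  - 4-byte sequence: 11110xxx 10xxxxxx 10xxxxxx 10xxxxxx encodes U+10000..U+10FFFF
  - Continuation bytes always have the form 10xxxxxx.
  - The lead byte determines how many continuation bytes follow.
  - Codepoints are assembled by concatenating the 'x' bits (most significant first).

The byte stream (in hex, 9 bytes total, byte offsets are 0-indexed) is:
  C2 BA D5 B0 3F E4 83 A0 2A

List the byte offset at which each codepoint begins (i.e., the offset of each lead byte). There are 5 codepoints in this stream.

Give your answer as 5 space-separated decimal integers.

Answer: 0 2 4 5 8

Derivation:
Byte[0]=C2: 2-byte lead, need 1 cont bytes. acc=0x2
Byte[1]=BA: continuation. acc=(acc<<6)|0x3A=0xBA
Completed: cp=U+00BA (starts at byte 0)
Byte[2]=D5: 2-byte lead, need 1 cont bytes. acc=0x15
Byte[3]=B0: continuation. acc=(acc<<6)|0x30=0x570
Completed: cp=U+0570 (starts at byte 2)
Byte[4]=3F: 1-byte ASCII. cp=U+003F
Byte[5]=E4: 3-byte lead, need 2 cont bytes. acc=0x4
Byte[6]=83: continuation. acc=(acc<<6)|0x03=0x103
Byte[7]=A0: continuation. acc=(acc<<6)|0x20=0x40E0
Completed: cp=U+40E0 (starts at byte 5)
Byte[8]=2A: 1-byte ASCII. cp=U+002A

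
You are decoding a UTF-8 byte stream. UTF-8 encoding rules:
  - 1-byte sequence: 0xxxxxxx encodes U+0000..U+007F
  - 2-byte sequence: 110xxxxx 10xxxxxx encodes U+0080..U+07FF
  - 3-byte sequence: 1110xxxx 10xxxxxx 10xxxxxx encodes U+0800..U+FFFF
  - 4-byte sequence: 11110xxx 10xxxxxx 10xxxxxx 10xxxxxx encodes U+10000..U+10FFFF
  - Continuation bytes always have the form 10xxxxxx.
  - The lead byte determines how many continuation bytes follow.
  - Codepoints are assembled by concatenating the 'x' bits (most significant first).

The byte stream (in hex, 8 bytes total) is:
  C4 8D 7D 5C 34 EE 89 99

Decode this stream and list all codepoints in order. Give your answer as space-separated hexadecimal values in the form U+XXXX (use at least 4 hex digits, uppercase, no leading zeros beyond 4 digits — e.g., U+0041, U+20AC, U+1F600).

Byte[0]=C4: 2-byte lead, need 1 cont bytes. acc=0x4
Byte[1]=8D: continuation. acc=(acc<<6)|0x0D=0x10D
Completed: cp=U+010D (starts at byte 0)
Byte[2]=7D: 1-byte ASCII. cp=U+007D
Byte[3]=5C: 1-byte ASCII. cp=U+005C
Byte[4]=34: 1-byte ASCII. cp=U+0034
Byte[5]=EE: 3-byte lead, need 2 cont bytes. acc=0xE
Byte[6]=89: continuation. acc=(acc<<6)|0x09=0x389
Byte[7]=99: continuation. acc=(acc<<6)|0x19=0xE259
Completed: cp=U+E259 (starts at byte 5)

Answer: U+010D U+007D U+005C U+0034 U+E259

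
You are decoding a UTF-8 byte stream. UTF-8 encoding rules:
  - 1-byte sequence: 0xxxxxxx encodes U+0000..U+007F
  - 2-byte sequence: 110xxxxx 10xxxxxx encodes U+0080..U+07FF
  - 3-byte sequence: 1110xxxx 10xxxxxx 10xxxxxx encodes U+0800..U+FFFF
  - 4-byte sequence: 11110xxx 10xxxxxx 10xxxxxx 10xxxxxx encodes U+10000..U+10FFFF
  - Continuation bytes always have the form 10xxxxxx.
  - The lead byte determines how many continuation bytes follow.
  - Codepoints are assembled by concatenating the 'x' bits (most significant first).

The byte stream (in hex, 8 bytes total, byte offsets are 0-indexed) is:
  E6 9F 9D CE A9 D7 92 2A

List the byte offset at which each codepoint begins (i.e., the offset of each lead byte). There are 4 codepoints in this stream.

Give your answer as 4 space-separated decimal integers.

Answer: 0 3 5 7

Derivation:
Byte[0]=E6: 3-byte lead, need 2 cont bytes. acc=0x6
Byte[1]=9F: continuation. acc=(acc<<6)|0x1F=0x19F
Byte[2]=9D: continuation. acc=(acc<<6)|0x1D=0x67DD
Completed: cp=U+67DD (starts at byte 0)
Byte[3]=CE: 2-byte lead, need 1 cont bytes. acc=0xE
Byte[4]=A9: continuation. acc=(acc<<6)|0x29=0x3A9
Completed: cp=U+03A9 (starts at byte 3)
Byte[5]=D7: 2-byte lead, need 1 cont bytes. acc=0x17
Byte[6]=92: continuation. acc=(acc<<6)|0x12=0x5D2
Completed: cp=U+05D2 (starts at byte 5)
Byte[7]=2A: 1-byte ASCII. cp=U+002A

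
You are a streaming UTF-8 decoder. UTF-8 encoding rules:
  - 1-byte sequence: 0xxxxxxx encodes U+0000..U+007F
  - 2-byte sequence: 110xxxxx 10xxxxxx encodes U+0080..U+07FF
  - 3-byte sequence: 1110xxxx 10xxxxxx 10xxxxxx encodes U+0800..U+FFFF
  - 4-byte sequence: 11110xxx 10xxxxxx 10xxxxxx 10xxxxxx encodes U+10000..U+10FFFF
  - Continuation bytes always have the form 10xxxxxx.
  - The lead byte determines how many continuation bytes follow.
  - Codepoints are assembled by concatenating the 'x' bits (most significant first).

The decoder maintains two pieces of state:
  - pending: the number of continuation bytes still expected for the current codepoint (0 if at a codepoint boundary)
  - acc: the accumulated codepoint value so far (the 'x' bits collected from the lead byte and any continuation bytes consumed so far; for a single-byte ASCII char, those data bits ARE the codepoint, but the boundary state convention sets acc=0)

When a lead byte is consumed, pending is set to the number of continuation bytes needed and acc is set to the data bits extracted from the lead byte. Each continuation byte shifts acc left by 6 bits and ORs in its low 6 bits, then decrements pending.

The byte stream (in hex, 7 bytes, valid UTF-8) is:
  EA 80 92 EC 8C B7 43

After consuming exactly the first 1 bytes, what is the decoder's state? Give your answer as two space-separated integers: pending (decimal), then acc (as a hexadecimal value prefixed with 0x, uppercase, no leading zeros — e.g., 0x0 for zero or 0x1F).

Byte[0]=EA: 3-byte lead. pending=2, acc=0xA

Answer: 2 0xA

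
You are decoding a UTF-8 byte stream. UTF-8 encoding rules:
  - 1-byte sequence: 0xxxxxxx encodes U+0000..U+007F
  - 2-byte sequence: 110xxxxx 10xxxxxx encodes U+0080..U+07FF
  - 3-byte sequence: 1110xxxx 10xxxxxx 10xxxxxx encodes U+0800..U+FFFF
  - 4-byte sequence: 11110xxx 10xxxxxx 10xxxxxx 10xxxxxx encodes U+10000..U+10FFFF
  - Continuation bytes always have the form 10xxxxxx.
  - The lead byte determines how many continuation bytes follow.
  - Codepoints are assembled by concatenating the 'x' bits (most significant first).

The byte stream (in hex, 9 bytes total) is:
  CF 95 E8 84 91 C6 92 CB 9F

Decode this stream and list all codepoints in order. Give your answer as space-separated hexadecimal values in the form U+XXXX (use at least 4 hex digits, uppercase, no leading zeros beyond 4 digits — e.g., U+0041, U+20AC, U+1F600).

Answer: U+03D5 U+8111 U+0192 U+02DF

Derivation:
Byte[0]=CF: 2-byte lead, need 1 cont bytes. acc=0xF
Byte[1]=95: continuation. acc=(acc<<6)|0x15=0x3D5
Completed: cp=U+03D5 (starts at byte 0)
Byte[2]=E8: 3-byte lead, need 2 cont bytes. acc=0x8
Byte[3]=84: continuation. acc=(acc<<6)|0x04=0x204
Byte[4]=91: continuation. acc=(acc<<6)|0x11=0x8111
Completed: cp=U+8111 (starts at byte 2)
Byte[5]=C6: 2-byte lead, need 1 cont bytes. acc=0x6
Byte[6]=92: continuation. acc=(acc<<6)|0x12=0x192
Completed: cp=U+0192 (starts at byte 5)
Byte[7]=CB: 2-byte lead, need 1 cont bytes. acc=0xB
Byte[8]=9F: continuation. acc=(acc<<6)|0x1F=0x2DF
Completed: cp=U+02DF (starts at byte 7)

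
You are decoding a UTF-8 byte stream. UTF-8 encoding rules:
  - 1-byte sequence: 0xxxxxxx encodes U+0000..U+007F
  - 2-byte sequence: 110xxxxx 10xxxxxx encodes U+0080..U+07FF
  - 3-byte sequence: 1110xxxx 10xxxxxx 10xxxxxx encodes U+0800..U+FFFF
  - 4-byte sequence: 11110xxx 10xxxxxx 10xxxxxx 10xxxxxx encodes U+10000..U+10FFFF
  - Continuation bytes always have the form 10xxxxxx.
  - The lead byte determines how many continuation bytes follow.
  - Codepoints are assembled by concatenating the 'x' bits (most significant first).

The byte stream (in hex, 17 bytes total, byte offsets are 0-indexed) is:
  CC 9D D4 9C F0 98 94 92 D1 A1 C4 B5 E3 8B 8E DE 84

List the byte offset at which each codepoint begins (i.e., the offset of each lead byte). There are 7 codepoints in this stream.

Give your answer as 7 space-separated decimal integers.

Answer: 0 2 4 8 10 12 15

Derivation:
Byte[0]=CC: 2-byte lead, need 1 cont bytes. acc=0xC
Byte[1]=9D: continuation. acc=(acc<<6)|0x1D=0x31D
Completed: cp=U+031D (starts at byte 0)
Byte[2]=D4: 2-byte lead, need 1 cont bytes. acc=0x14
Byte[3]=9C: continuation. acc=(acc<<6)|0x1C=0x51C
Completed: cp=U+051C (starts at byte 2)
Byte[4]=F0: 4-byte lead, need 3 cont bytes. acc=0x0
Byte[5]=98: continuation. acc=(acc<<6)|0x18=0x18
Byte[6]=94: continuation. acc=(acc<<6)|0x14=0x614
Byte[7]=92: continuation. acc=(acc<<6)|0x12=0x18512
Completed: cp=U+18512 (starts at byte 4)
Byte[8]=D1: 2-byte lead, need 1 cont bytes. acc=0x11
Byte[9]=A1: continuation. acc=(acc<<6)|0x21=0x461
Completed: cp=U+0461 (starts at byte 8)
Byte[10]=C4: 2-byte lead, need 1 cont bytes. acc=0x4
Byte[11]=B5: continuation. acc=(acc<<6)|0x35=0x135
Completed: cp=U+0135 (starts at byte 10)
Byte[12]=E3: 3-byte lead, need 2 cont bytes. acc=0x3
Byte[13]=8B: continuation. acc=(acc<<6)|0x0B=0xCB
Byte[14]=8E: continuation. acc=(acc<<6)|0x0E=0x32CE
Completed: cp=U+32CE (starts at byte 12)
Byte[15]=DE: 2-byte lead, need 1 cont bytes. acc=0x1E
Byte[16]=84: continuation. acc=(acc<<6)|0x04=0x784
Completed: cp=U+0784 (starts at byte 15)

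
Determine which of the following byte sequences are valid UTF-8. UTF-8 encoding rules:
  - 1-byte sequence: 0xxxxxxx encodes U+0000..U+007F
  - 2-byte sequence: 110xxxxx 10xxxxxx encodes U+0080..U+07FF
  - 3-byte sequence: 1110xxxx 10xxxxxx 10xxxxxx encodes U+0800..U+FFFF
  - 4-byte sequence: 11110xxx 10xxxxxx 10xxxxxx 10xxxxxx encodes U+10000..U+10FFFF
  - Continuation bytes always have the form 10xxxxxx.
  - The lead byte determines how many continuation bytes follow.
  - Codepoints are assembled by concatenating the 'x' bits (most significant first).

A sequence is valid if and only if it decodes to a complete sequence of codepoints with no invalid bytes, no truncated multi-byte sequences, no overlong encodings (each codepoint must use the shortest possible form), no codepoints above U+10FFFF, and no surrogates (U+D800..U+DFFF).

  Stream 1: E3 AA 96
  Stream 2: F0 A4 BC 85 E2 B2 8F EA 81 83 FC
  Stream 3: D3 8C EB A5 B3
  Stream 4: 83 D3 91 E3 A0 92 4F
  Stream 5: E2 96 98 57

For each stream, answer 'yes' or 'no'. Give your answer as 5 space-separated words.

Answer: yes no yes no yes

Derivation:
Stream 1: decodes cleanly. VALID
Stream 2: error at byte offset 10. INVALID
Stream 3: decodes cleanly. VALID
Stream 4: error at byte offset 0. INVALID
Stream 5: decodes cleanly. VALID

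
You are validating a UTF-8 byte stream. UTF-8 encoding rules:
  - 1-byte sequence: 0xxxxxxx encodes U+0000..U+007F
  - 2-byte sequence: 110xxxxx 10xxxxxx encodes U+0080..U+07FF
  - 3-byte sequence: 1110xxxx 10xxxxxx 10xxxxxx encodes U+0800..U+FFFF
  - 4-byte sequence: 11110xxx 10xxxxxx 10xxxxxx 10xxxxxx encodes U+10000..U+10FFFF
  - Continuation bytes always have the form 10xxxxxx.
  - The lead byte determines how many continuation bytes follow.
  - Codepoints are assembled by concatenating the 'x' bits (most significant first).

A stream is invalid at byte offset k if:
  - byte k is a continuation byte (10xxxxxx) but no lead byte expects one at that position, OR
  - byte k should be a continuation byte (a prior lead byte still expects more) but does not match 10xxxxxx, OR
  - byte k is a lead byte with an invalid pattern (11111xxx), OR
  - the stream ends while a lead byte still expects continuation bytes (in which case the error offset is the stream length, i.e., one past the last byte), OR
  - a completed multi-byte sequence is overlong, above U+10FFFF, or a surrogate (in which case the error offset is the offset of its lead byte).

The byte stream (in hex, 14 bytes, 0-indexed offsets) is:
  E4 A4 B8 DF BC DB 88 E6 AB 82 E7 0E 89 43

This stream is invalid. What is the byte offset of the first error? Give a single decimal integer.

Answer: 11

Derivation:
Byte[0]=E4: 3-byte lead, need 2 cont bytes. acc=0x4
Byte[1]=A4: continuation. acc=(acc<<6)|0x24=0x124
Byte[2]=B8: continuation. acc=(acc<<6)|0x38=0x4938
Completed: cp=U+4938 (starts at byte 0)
Byte[3]=DF: 2-byte lead, need 1 cont bytes. acc=0x1F
Byte[4]=BC: continuation. acc=(acc<<6)|0x3C=0x7FC
Completed: cp=U+07FC (starts at byte 3)
Byte[5]=DB: 2-byte lead, need 1 cont bytes. acc=0x1B
Byte[6]=88: continuation. acc=(acc<<6)|0x08=0x6C8
Completed: cp=U+06C8 (starts at byte 5)
Byte[7]=E6: 3-byte lead, need 2 cont bytes. acc=0x6
Byte[8]=AB: continuation. acc=(acc<<6)|0x2B=0x1AB
Byte[9]=82: continuation. acc=(acc<<6)|0x02=0x6AC2
Completed: cp=U+6AC2 (starts at byte 7)
Byte[10]=E7: 3-byte lead, need 2 cont bytes. acc=0x7
Byte[11]=0E: expected 10xxxxxx continuation. INVALID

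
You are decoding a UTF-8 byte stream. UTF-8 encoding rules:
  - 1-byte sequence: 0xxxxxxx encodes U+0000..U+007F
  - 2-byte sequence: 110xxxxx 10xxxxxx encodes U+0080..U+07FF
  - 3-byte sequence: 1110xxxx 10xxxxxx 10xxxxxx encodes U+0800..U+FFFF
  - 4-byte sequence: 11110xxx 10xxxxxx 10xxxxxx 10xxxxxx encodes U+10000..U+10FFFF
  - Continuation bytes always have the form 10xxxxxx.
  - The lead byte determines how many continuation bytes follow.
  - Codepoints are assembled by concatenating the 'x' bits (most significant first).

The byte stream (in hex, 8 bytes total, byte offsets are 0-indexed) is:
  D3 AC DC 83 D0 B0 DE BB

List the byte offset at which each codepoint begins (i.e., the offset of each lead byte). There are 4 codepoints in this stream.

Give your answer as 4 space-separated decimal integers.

Byte[0]=D3: 2-byte lead, need 1 cont bytes. acc=0x13
Byte[1]=AC: continuation. acc=(acc<<6)|0x2C=0x4EC
Completed: cp=U+04EC (starts at byte 0)
Byte[2]=DC: 2-byte lead, need 1 cont bytes. acc=0x1C
Byte[3]=83: continuation. acc=(acc<<6)|0x03=0x703
Completed: cp=U+0703 (starts at byte 2)
Byte[4]=D0: 2-byte lead, need 1 cont bytes. acc=0x10
Byte[5]=B0: continuation. acc=(acc<<6)|0x30=0x430
Completed: cp=U+0430 (starts at byte 4)
Byte[6]=DE: 2-byte lead, need 1 cont bytes. acc=0x1E
Byte[7]=BB: continuation. acc=(acc<<6)|0x3B=0x7BB
Completed: cp=U+07BB (starts at byte 6)

Answer: 0 2 4 6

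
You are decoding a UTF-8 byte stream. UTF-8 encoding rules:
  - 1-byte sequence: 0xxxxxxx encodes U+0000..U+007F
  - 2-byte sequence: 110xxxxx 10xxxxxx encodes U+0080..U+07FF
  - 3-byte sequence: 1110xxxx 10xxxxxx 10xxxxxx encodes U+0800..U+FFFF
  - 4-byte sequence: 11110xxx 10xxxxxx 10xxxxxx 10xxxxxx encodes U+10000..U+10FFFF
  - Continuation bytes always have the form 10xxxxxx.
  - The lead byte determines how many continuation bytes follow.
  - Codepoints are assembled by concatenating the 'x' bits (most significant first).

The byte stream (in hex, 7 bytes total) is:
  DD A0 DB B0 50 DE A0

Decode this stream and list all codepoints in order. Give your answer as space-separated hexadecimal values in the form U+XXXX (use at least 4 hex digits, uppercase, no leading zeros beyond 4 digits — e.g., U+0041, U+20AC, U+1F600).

Byte[0]=DD: 2-byte lead, need 1 cont bytes. acc=0x1D
Byte[1]=A0: continuation. acc=(acc<<6)|0x20=0x760
Completed: cp=U+0760 (starts at byte 0)
Byte[2]=DB: 2-byte lead, need 1 cont bytes. acc=0x1B
Byte[3]=B0: continuation. acc=(acc<<6)|0x30=0x6F0
Completed: cp=U+06F0 (starts at byte 2)
Byte[4]=50: 1-byte ASCII. cp=U+0050
Byte[5]=DE: 2-byte lead, need 1 cont bytes. acc=0x1E
Byte[6]=A0: continuation. acc=(acc<<6)|0x20=0x7A0
Completed: cp=U+07A0 (starts at byte 5)

Answer: U+0760 U+06F0 U+0050 U+07A0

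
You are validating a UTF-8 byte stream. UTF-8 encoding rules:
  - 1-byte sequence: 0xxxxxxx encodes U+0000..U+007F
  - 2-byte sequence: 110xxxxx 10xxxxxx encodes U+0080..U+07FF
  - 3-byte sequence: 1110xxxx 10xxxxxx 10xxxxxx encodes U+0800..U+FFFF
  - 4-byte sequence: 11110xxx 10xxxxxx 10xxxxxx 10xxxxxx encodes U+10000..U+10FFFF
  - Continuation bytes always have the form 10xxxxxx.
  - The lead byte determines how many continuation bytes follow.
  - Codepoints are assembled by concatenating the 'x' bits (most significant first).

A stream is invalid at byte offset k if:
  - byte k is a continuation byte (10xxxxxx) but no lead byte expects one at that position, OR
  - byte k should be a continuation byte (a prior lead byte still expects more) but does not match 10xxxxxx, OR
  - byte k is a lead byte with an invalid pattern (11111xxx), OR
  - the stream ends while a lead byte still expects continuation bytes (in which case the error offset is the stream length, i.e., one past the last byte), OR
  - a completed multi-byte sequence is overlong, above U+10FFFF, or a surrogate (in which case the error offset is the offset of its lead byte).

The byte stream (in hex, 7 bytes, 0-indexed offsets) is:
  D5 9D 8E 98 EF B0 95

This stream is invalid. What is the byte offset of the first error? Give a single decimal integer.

Byte[0]=D5: 2-byte lead, need 1 cont bytes. acc=0x15
Byte[1]=9D: continuation. acc=(acc<<6)|0x1D=0x55D
Completed: cp=U+055D (starts at byte 0)
Byte[2]=8E: INVALID lead byte (not 0xxx/110x/1110/11110)

Answer: 2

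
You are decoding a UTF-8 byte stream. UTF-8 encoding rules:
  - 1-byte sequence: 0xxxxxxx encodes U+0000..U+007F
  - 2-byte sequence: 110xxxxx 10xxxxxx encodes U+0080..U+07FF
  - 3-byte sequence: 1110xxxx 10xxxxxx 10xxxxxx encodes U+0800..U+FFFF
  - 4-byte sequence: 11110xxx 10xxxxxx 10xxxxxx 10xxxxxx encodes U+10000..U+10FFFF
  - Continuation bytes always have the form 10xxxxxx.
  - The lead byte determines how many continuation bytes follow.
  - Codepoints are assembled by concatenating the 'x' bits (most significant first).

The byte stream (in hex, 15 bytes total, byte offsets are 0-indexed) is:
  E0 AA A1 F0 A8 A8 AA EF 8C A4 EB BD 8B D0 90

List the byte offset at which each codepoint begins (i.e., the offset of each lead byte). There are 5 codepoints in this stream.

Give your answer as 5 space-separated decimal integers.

Byte[0]=E0: 3-byte lead, need 2 cont bytes. acc=0x0
Byte[1]=AA: continuation. acc=(acc<<6)|0x2A=0x2A
Byte[2]=A1: continuation. acc=(acc<<6)|0x21=0xAA1
Completed: cp=U+0AA1 (starts at byte 0)
Byte[3]=F0: 4-byte lead, need 3 cont bytes. acc=0x0
Byte[4]=A8: continuation. acc=(acc<<6)|0x28=0x28
Byte[5]=A8: continuation. acc=(acc<<6)|0x28=0xA28
Byte[6]=AA: continuation. acc=(acc<<6)|0x2A=0x28A2A
Completed: cp=U+28A2A (starts at byte 3)
Byte[7]=EF: 3-byte lead, need 2 cont bytes. acc=0xF
Byte[8]=8C: continuation. acc=(acc<<6)|0x0C=0x3CC
Byte[9]=A4: continuation. acc=(acc<<6)|0x24=0xF324
Completed: cp=U+F324 (starts at byte 7)
Byte[10]=EB: 3-byte lead, need 2 cont bytes. acc=0xB
Byte[11]=BD: continuation. acc=(acc<<6)|0x3D=0x2FD
Byte[12]=8B: continuation. acc=(acc<<6)|0x0B=0xBF4B
Completed: cp=U+BF4B (starts at byte 10)
Byte[13]=D0: 2-byte lead, need 1 cont bytes. acc=0x10
Byte[14]=90: continuation. acc=(acc<<6)|0x10=0x410
Completed: cp=U+0410 (starts at byte 13)

Answer: 0 3 7 10 13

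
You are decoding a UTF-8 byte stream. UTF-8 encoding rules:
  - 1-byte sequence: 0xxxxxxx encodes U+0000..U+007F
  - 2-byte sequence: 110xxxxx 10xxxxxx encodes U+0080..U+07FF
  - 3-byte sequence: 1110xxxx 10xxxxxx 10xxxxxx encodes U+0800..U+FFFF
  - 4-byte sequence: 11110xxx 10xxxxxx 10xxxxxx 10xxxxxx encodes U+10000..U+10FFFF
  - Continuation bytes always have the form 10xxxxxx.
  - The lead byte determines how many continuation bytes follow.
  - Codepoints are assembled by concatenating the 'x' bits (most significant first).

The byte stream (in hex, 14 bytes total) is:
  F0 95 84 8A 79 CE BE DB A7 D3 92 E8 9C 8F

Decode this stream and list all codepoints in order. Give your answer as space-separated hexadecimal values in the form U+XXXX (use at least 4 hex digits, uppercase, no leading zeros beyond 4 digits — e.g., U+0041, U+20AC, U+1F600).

Byte[0]=F0: 4-byte lead, need 3 cont bytes. acc=0x0
Byte[1]=95: continuation. acc=(acc<<6)|0x15=0x15
Byte[2]=84: continuation. acc=(acc<<6)|0x04=0x544
Byte[3]=8A: continuation. acc=(acc<<6)|0x0A=0x1510A
Completed: cp=U+1510A (starts at byte 0)
Byte[4]=79: 1-byte ASCII. cp=U+0079
Byte[5]=CE: 2-byte lead, need 1 cont bytes. acc=0xE
Byte[6]=BE: continuation. acc=(acc<<6)|0x3E=0x3BE
Completed: cp=U+03BE (starts at byte 5)
Byte[7]=DB: 2-byte lead, need 1 cont bytes. acc=0x1B
Byte[8]=A7: continuation. acc=(acc<<6)|0x27=0x6E7
Completed: cp=U+06E7 (starts at byte 7)
Byte[9]=D3: 2-byte lead, need 1 cont bytes. acc=0x13
Byte[10]=92: continuation. acc=(acc<<6)|0x12=0x4D2
Completed: cp=U+04D2 (starts at byte 9)
Byte[11]=E8: 3-byte lead, need 2 cont bytes. acc=0x8
Byte[12]=9C: continuation. acc=(acc<<6)|0x1C=0x21C
Byte[13]=8F: continuation. acc=(acc<<6)|0x0F=0x870F
Completed: cp=U+870F (starts at byte 11)

Answer: U+1510A U+0079 U+03BE U+06E7 U+04D2 U+870F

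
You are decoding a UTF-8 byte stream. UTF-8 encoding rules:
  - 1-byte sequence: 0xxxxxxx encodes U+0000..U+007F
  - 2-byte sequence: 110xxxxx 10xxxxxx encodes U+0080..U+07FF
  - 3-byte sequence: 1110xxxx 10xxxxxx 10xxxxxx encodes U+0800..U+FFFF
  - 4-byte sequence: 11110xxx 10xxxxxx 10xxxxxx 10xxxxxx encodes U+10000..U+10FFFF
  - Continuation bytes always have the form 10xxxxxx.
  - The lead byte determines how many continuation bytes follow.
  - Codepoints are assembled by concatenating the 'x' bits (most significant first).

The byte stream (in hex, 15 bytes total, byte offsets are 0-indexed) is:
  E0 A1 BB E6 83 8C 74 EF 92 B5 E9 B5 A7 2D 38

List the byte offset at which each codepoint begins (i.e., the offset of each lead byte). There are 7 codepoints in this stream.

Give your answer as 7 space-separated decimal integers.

Answer: 0 3 6 7 10 13 14

Derivation:
Byte[0]=E0: 3-byte lead, need 2 cont bytes. acc=0x0
Byte[1]=A1: continuation. acc=(acc<<6)|0x21=0x21
Byte[2]=BB: continuation. acc=(acc<<6)|0x3B=0x87B
Completed: cp=U+087B (starts at byte 0)
Byte[3]=E6: 3-byte lead, need 2 cont bytes. acc=0x6
Byte[4]=83: continuation. acc=(acc<<6)|0x03=0x183
Byte[5]=8C: continuation. acc=(acc<<6)|0x0C=0x60CC
Completed: cp=U+60CC (starts at byte 3)
Byte[6]=74: 1-byte ASCII. cp=U+0074
Byte[7]=EF: 3-byte lead, need 2 cont bytes. acc=0xF
Byte[8]=92: continuation. acc=(acc<<6)|0x12=0x3D2
Byte[9]=B5: continuation. acc=(acc<<6)|0x35=0xF4B5
Completed: cp=U+F4B5 (starts at byte 7)
Byte[10]=E9: 3-byte lead, need 2 cont bytes. acc=0x9
Byte[11]=B5: continuation. acc=(acc<<6)|0x35=0x275
Byte[12]=A7: continuation. acc=(acc<<6)|0x27=0x9D67
Completed: cp=U+9D67 (starts at byte 10)
Byte[13]=2D: 1-byte ASCII. cp=U+002D
Byte[14]=38: 1-byte ASCII. cp=U+0038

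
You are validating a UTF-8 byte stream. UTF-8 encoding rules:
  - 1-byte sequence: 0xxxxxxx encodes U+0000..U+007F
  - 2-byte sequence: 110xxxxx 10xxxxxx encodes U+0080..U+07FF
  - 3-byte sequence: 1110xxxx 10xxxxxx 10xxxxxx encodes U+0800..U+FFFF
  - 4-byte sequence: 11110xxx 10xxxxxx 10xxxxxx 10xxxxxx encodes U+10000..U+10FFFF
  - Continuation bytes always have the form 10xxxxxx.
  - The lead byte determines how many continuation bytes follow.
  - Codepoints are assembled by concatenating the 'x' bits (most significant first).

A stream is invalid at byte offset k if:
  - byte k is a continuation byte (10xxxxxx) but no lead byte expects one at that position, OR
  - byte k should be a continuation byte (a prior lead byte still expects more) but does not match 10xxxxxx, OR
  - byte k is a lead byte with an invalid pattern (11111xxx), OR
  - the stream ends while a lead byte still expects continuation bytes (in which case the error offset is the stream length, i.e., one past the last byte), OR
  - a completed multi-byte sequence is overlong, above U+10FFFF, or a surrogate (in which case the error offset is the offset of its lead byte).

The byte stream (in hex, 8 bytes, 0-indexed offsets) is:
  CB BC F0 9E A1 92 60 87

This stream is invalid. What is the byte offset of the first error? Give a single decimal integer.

Answer: 7

Derivation:
Byte[0]=CB: 2-byte lead, need 1 cont bytes. acc=0xB
Byte[1]=BC: continuation. acc=(acc<<6)|0x3C=0x2FC
Completed: cp=U+02FC (starts at byte 0)
Byte[2]=F0: 4-byte lead, need 3 cont bytes. acc=0x0
Byte[3]=9E: continuation. acc=(acc<<6)|0x1E=0x1E
Byte[4]=A1: continuation. acc=(acc<<6)|0x21=0x7A1
Byte[5]=92: continuation. acc=(acc<<6)|0x12=0x1E852
Completed: cp=U+1E852 (starts at byte 2)
Byte[6]=60: 1-byte ASCII. cp=U+0060
Byte[7]=87: INVALID lead byte (not 0xxx/110x/1110/11110)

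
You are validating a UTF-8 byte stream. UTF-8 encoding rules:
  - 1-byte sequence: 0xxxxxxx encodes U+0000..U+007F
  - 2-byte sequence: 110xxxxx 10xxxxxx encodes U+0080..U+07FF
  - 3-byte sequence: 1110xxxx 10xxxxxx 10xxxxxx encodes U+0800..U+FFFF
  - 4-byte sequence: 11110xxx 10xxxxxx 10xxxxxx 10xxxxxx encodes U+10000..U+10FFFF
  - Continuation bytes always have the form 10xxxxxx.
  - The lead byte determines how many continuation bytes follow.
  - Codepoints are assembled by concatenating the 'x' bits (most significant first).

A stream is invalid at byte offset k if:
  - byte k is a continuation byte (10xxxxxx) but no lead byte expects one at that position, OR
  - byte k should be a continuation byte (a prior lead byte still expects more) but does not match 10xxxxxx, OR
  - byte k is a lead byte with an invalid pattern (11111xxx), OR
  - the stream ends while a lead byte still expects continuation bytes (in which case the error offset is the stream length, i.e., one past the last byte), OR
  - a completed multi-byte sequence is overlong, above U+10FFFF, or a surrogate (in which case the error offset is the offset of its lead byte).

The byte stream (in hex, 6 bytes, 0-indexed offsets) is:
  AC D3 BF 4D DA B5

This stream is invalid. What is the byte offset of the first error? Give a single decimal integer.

Answer: 0

Derivation:
Byte[0]=AC: INVALID lead byte (not 0xxx/110x/1110/11110)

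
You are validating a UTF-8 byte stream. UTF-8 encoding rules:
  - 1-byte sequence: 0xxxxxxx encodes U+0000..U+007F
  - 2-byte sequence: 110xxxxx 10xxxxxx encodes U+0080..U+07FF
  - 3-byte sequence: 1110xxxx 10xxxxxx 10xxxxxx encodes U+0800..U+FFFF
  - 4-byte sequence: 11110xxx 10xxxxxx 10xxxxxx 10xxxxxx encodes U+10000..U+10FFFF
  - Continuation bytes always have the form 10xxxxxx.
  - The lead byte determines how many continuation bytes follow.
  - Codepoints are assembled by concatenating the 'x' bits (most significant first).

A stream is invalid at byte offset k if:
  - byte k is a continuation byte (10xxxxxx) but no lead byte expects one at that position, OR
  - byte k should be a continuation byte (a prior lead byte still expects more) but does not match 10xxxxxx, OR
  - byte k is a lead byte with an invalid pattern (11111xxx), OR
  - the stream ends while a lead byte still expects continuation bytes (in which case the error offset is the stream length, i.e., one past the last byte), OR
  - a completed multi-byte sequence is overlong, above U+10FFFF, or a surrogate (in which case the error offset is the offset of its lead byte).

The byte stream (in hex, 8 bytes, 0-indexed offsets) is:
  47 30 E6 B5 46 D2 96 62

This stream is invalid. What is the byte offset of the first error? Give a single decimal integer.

Byte[0]=47: 1-byte ASCII. cp=U+0047
Byte[1]=30: 1-byte ASCII. cp=U+0030
Byte[2]=E6: 3-byte lead, need 2 cont bytes. acc=0x6
Byte[3]=B5: continuation. acc=(acc<<6)|0x35=0x1B5
Byte[4]=46: expected 10xxxxxx continuation. INVALID

Answer: 4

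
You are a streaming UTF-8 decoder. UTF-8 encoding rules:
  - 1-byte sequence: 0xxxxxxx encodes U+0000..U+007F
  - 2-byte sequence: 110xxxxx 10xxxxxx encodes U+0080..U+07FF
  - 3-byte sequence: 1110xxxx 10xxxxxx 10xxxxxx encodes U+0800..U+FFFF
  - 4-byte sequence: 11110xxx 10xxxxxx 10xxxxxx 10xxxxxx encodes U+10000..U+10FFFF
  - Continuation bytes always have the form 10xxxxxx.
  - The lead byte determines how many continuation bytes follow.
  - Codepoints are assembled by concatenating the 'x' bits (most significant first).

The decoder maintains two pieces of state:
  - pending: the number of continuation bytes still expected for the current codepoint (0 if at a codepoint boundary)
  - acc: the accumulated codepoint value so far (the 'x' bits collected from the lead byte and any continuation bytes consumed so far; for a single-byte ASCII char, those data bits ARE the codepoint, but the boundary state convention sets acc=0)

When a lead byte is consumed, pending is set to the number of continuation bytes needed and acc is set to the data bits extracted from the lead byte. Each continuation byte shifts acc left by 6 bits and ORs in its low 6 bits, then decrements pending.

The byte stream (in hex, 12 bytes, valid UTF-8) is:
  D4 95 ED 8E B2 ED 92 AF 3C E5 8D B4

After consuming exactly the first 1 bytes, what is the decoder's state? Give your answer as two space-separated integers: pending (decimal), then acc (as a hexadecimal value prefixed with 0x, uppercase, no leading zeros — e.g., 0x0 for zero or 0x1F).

Answer: 1 0x14

Derivation:
Byte[0]=D4: 2-byte lead. pending=1, acc=0x14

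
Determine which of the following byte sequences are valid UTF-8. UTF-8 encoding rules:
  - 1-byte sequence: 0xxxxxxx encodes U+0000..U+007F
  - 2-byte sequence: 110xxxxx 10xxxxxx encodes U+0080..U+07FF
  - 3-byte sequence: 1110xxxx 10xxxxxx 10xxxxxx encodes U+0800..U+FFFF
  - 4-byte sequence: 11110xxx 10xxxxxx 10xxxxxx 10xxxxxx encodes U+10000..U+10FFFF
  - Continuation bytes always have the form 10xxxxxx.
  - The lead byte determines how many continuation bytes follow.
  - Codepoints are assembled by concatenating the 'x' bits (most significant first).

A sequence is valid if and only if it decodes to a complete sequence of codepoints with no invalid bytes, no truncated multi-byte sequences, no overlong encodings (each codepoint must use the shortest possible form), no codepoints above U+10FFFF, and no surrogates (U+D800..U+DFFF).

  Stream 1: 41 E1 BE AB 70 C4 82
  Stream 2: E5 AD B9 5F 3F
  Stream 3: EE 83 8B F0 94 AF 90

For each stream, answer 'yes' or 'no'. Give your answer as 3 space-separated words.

Stream 1: decodes cleanly. VALID
Stream 2: decodes cleanly. VALID
Stream 3: decodes cleanly. VALID

Answer: yes yes yes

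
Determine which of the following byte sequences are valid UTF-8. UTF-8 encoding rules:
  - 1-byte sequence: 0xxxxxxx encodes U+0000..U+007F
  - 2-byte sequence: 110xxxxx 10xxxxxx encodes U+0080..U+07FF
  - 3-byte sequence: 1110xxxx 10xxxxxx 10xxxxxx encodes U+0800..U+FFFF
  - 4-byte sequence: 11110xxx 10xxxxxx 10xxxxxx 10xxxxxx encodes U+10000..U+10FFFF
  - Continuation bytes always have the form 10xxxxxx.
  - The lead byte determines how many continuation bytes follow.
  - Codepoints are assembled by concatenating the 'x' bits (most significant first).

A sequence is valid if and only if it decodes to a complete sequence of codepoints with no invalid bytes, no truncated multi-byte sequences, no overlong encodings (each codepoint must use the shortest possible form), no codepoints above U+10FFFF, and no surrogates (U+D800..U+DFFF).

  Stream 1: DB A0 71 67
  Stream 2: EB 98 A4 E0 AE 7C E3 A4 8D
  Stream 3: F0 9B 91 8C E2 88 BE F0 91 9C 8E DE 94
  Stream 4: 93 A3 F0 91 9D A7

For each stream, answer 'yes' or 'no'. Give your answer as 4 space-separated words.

Stream 1: decodes cleanly. VALID
Stream 2: error at byte offset 5. INVALID
Stream 3: decodes cleanly. VALID
Stream 4: error at byte offset 0. INVALID

Answer: yes no yes no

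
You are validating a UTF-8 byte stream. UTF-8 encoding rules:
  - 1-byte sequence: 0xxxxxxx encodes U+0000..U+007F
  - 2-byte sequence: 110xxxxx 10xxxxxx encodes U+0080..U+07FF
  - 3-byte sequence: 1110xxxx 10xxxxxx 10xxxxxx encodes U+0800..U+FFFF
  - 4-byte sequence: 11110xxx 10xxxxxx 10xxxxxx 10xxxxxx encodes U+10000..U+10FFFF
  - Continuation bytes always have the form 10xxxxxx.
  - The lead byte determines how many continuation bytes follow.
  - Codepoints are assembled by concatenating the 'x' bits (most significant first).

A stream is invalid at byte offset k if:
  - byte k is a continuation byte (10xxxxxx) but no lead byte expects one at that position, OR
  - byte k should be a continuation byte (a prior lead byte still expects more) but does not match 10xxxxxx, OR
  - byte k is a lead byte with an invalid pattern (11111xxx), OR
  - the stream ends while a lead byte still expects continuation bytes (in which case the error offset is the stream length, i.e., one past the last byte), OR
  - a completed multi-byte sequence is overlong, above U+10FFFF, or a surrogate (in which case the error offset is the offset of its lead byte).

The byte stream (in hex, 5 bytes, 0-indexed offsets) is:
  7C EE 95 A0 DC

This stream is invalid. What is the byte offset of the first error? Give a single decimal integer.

Byte[0]=7C: 1-byte ASCII. cp=U+007C
Byte[1]=EE: 3-byte lead, need 2 cont bytes. acc=0xE
Byte[2]=95: continuation. acc=(acc<<6)|0x15=0x395
Byte[3]=A0: continuation. acc=(acc<<6)|0x20=0xE560
Completed: cp=U+E560 (starts at byte 1)
Byte[4]=DC: 2-byte lead, need 1 cont bytes. acc=0x1C
Byte[5]: stream ended, expected continuation. INVALID

Answer: 5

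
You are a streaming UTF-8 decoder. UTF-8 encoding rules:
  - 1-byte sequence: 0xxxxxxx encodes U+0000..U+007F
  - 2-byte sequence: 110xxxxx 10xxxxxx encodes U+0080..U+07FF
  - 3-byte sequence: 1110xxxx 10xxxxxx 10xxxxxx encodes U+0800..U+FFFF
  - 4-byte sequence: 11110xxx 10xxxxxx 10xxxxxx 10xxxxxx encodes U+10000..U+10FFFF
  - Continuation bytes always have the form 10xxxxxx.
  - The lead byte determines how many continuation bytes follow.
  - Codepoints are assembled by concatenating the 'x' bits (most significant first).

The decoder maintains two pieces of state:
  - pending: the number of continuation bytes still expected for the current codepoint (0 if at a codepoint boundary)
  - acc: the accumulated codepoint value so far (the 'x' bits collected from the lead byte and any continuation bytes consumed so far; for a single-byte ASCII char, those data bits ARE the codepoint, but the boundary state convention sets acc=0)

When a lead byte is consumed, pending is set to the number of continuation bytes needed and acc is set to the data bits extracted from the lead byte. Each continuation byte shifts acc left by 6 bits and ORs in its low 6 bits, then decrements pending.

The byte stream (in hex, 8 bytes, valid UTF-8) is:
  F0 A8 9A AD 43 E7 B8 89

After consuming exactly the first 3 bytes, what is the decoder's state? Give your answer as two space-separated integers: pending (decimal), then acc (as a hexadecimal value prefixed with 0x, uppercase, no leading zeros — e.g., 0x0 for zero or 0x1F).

Byte[0]=F0: 4-byte lead. pending=3, acc=0x0
Byte[1]=A8: continuation. acc=(acc<<6)|0x28=0x28, pending=2
Byte[2]=9A: continuation. acc=(acc<<6)|0x1A=0xA1A, pending=1

Answer: 1 0xA1A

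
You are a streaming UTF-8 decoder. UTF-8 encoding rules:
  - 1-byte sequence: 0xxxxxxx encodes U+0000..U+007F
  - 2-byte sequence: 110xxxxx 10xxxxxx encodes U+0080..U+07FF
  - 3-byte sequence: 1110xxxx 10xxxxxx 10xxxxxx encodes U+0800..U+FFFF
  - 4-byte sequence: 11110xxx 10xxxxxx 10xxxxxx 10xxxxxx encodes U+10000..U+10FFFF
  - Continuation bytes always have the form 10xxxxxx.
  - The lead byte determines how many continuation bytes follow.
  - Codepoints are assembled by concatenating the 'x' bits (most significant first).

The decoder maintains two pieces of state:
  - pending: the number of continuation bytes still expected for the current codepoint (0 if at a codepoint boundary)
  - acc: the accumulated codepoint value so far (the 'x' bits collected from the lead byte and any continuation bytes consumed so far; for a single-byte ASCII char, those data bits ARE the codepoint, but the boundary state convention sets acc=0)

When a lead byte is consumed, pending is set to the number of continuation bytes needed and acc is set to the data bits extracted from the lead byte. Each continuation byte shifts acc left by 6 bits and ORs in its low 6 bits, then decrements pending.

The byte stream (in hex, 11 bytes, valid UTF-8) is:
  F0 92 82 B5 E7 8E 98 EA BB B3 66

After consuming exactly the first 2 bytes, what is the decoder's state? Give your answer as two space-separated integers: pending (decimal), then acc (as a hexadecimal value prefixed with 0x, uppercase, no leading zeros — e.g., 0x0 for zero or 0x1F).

Byte[0]=F0: 4-byte lead. pending=3, acc=0x0
Byte[1]=92: continuation. acc=(acc<<6)|0x12=0x12, pending=2

Answer: 2 0x12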